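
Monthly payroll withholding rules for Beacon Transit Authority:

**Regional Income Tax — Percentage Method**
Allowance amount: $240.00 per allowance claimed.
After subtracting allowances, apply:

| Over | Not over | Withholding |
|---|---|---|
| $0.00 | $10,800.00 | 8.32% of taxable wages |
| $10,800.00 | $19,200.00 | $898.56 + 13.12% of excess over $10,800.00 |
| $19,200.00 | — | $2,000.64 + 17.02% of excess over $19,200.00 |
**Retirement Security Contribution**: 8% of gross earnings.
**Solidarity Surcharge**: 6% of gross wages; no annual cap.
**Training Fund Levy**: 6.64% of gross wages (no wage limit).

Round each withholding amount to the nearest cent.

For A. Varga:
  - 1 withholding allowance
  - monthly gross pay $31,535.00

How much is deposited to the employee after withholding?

$20,966.97

Regional Income Tax: taxable = $31,535.00 − 1×$240.00 = $31,295.00
  $2,000.64 + 17.02% × ($31,295.00 − $19,200.00) = $2,000.64 + 17.02% × $12,095.00 = $4,059.21
Retirement Security Contribution: 8% × $31,535.00 = $2,522.80
Solidarity Surcharge: 6% × $31,535.00 = $1,892.10
Training Fund Levy: 6.64% × $31,535.00 = $2,093.92
Total withheld: $4,059.21 + $2,522.80 + $1,892.10 + $2,093.92 = $10,568.03
Net pay: $31,535.00 − $10,568.03 = $20,966.97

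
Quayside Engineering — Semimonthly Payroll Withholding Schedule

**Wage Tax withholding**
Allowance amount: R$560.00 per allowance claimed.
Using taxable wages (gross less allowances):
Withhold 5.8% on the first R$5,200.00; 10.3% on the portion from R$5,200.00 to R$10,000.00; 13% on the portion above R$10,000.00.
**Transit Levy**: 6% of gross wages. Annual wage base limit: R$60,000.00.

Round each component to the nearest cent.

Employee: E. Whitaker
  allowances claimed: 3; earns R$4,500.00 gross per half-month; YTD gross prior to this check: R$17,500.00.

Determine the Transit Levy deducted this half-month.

R$270.00

Transit Levy: 6% × R$4,500.00 = R$270.00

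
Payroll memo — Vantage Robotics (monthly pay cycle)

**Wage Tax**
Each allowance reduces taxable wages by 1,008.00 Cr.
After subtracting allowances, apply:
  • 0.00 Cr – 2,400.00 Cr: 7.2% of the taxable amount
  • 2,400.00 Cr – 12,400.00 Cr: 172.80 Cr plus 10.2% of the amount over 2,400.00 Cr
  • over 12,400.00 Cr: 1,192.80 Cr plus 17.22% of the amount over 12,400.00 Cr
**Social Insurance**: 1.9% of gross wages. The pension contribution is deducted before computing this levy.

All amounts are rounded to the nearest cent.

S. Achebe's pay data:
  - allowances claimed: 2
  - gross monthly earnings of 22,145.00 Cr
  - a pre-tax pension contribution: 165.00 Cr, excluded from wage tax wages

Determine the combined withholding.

2,912.94 Cr

Wage Tax: taxable = 22,145.00 Cr − 165.00 Cr − 2×1,008.00 Cr = 19,964.00 Cr
  1,192.80 Cr + 17.22% × (19,964.00 Cr − 12,400.00 Cr) = 1,192.80 Cr + 17.22% × 7,564.00 Cr = 2,495.32 Cr
Social Insurance: 1.9% × 21,980.00 Cr = 417.62 Cr
Total: 2,495.32 Cr + 417.62 Cr = 2,912.94 Cr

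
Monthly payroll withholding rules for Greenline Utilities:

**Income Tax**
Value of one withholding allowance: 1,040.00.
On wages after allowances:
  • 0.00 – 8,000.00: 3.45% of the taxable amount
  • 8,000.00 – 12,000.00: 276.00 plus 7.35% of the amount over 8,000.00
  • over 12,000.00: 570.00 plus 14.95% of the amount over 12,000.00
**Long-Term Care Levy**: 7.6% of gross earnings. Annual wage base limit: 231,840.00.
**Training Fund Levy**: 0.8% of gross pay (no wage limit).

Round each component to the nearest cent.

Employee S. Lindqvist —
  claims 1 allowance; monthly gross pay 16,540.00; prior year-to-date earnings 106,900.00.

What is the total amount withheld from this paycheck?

Income Tax: taxable = 16,540.00 − 1×1,040.00 = 15,500.00
  570.00 + 14.95% × (15,500.00 − 12,000.00) = 570.00 + 14.95% × 3,500.00 = 1,093.25
Long-Term Care Levy: 7.6% × 16,540.00 = 1,257.04
Training Fund Levy: 0.8% × 16,540.00 = 132.32
Total: 1,093.25 + 1,257.04 + 132.32 = 2,482.61

2,482.61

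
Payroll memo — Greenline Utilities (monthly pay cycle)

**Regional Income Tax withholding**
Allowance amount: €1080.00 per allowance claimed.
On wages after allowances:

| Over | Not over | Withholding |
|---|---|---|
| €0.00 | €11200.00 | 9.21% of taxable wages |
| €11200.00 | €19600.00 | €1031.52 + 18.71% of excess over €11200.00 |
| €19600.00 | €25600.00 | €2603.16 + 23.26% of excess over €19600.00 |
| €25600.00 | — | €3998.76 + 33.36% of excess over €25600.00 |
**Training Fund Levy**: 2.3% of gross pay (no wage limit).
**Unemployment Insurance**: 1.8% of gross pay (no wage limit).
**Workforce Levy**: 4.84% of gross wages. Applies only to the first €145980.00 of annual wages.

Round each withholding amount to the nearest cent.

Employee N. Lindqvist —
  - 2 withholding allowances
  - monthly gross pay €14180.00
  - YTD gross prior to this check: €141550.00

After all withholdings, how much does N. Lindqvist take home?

Regional Income Tax: taxable = €14180.00 − 2×€1080.00 = €12020.00
  €1031.52 + 18.71% × (€12020.00 − €11200.00) = €1031.52 + 18.71% × €820.00 = €1184.94
Training Fund Levy: 2.3% × €14180.00 = €326.14
Unemployment Insurance: 1.8% × €14180.00 = €255.24
Workforce Levy: cap €145980.00 − YTD €141550.00 = €4430.00 subject; 4.84% × €4430.00 = €214.41
Total withheld: €1184.94 + €326.14 + €255.24 + €214.41 = €1980.73
Net pay: €14180.00 − €1980.73 = €12199.27

€12199.27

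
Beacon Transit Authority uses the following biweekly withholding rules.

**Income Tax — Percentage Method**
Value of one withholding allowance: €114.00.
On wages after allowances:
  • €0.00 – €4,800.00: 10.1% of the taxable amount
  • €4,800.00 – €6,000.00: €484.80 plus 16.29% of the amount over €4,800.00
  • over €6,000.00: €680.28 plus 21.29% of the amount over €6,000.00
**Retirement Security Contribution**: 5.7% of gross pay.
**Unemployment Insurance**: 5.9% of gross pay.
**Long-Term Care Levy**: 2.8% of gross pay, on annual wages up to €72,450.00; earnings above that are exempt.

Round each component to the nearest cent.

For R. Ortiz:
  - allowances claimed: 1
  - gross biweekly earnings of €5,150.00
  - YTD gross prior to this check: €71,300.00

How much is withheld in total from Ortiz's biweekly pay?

Income Tax: taxable = €5,150.00 − 1×€114.00 = €5,036.00
  €484.80 + 16.29% × (€5,036.00 − €4,800.00) = €484.80 + 16.29% × €236.00 = €523.24
Retirement Security Contribution: 5.7% × €5,150.00 = €293.55
Unemployment Insurance: 5.9% × €5,150.00 = €303.85
Long-Term Care Levy: cap €72,450.00 − YTD €71,300.00 = €1,150.00 subject; 2.8% × €1,150.00 = €32.20
Total: €523.24 + €293.55 + €303.85 + €32.20 = €1,152.84

€1,152.84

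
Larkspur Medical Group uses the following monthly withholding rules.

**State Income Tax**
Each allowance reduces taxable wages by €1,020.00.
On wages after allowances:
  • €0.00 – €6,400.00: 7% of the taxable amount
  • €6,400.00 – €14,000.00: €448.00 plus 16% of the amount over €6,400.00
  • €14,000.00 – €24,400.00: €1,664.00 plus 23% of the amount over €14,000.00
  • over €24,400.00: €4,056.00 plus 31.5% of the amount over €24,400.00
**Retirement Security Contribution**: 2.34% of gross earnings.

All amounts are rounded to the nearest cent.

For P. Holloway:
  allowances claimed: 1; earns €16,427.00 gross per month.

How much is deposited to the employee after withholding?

€14,055.00

State Income Tax: taxable = €16,427.00 − 1×€1,020.00 = €15,407.00
  €1,664.00 + 23% × (€15,407.00 − €14,000.00) = €1,664.00 + 23% × €1,407.00 = €1,987.61
Retirement Security Contribution: 2.34% × €16,427.00 = €384.39
Total withheld: €1,987.61 + €384.39 = €2,372.00
Net pay: €16,427.00 − €2,372.00 = €14,055.00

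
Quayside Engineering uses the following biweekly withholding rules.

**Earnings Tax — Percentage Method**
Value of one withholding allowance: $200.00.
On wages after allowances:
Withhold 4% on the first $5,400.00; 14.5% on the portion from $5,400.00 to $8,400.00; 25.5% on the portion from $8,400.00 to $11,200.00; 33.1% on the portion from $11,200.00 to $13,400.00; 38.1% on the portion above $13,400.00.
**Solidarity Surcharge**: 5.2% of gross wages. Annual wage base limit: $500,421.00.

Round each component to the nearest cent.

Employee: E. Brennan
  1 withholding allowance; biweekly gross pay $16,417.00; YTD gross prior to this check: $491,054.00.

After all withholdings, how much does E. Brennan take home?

Earnings Tax: taxable = $16,417.00 − 1×$200.00 = $16,217.00
  $2,093.20 + 38.1% × ($16,217.00 − $13,400.00) = $2,093.20 + 38.1% × $2,817.00 = $3,166.48
Solidarity Surcharge: cap $500,421.00 − YTD $491,054.00 = $9,367.00 subject; 5.2% × $9,367.00 = $487.08
Total withheld: $3,166.48 + $487.08 = $3,653.56
Net pay: $16,417.00 − $3,653.56 = $12,763.44

$12,763.44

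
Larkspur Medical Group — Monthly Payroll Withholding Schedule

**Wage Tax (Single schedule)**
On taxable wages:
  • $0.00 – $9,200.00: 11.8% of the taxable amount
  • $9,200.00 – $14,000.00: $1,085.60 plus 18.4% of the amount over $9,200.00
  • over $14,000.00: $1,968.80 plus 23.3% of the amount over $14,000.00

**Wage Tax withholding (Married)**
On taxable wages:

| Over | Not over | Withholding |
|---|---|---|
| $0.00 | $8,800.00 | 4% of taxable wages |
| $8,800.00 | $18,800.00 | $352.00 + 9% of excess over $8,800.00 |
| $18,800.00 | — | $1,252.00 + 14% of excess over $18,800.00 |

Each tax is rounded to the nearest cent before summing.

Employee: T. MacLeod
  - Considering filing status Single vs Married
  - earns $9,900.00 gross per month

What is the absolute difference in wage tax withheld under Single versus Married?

$763.40

Wage Tax (Single): taxable = $9,900.00
  $1,085.60 + 18.4% × ($9,900.00 − $9,200.00) = $1,085.60 + 18.4% × $700.00 = $1,214.40
Wage Tax (Married): taxable = $9,900.00
  $352.00 + 9% × ($9,900.00 − $8,800.00) = $352.00 + 9% × $1,100.00 = $451.00
Difference: |$1,214.40 − $451.00| = $763.40 (higher under Single)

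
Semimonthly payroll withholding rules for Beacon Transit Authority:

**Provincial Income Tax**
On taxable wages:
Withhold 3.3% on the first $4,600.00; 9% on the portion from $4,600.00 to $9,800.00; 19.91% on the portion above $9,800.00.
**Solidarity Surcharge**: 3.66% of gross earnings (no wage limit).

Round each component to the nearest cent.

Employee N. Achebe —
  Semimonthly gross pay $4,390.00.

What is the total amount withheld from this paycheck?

$305.54

Provincial Income Tax: taxable = $4,390.00
  3.3% × $4,390.00 = $144.87
Solidarity Surcharge: 3.66% × $4,390.00 = $160.67
Total: $144.87 + $160.67 = $305.54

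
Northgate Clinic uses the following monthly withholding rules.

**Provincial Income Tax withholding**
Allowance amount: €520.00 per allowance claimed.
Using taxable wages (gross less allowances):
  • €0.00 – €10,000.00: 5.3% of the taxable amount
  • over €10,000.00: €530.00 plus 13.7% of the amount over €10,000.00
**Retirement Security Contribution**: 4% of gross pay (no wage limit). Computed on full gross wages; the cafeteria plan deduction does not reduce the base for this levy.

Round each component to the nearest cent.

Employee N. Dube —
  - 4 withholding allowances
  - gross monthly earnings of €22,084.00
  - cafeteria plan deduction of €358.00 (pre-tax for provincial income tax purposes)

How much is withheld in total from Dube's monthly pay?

€2,734.86

Provincial Income Tax: taxable = €22,084.00 − €358.00 − 4×€520.00 = €19,646.00
  €530.00 + 13.7% × (€19,646.00 − €10,000.00) = €530.00 + 13.7% × €9,646.00 = €1,851.50
Retirement Security Contribution: 4% × €22,084.00 = €883.36
Total: €1,851.50 + €883.36 = €2,734.86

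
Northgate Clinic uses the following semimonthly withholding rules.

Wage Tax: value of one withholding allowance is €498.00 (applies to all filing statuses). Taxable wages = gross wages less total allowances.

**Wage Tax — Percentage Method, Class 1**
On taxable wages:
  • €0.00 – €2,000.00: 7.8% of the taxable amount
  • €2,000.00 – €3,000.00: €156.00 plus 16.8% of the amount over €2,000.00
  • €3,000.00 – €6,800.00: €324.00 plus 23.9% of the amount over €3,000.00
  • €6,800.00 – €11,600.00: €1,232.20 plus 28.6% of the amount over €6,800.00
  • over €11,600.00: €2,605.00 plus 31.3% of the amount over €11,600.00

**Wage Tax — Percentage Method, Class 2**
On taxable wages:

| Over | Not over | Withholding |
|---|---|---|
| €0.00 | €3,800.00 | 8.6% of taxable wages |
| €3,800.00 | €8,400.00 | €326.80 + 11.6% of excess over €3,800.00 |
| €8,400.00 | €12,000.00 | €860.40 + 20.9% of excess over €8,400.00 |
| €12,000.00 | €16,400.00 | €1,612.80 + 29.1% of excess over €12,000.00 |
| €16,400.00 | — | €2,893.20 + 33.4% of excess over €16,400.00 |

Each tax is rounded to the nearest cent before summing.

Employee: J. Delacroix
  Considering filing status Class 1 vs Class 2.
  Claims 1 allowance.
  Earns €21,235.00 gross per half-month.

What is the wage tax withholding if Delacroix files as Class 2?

€4,341.76

Wage Tax (Class 2): taxable = €21,235.00 − 1×€498.00 = €20,737.00
  €2,893.20 + 33.4% × (€20,737.00 − €16,400.00) = €2,893.20 + 33.4% × €4,337.00 = €4,341.76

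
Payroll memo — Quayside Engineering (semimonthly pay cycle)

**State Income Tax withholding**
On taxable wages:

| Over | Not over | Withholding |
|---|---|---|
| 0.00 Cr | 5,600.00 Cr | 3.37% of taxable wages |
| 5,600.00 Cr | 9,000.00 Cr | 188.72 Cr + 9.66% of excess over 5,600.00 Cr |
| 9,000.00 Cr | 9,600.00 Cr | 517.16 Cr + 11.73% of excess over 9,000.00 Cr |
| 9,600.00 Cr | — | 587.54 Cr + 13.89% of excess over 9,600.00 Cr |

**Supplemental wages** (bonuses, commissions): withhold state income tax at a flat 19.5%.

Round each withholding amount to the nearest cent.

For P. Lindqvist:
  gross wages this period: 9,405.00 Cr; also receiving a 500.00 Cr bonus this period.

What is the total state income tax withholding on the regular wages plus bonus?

State Income Tax: taxable = 9,405.00 Cr
  517.16 Cr + 11.73% × (9,405.00 Cr − 9,000.00 Cr) = 517.16 Cr + 11.73% × 405.00 Cr = 564.67 Cr
Supplemental (19.5% flat on bonus): 19.5% × 500.00 Cr = 97.50 Cr
Total state income tax: 564.67 Cr + 97.50 Cr = 662.17 Cr

662.17 Cr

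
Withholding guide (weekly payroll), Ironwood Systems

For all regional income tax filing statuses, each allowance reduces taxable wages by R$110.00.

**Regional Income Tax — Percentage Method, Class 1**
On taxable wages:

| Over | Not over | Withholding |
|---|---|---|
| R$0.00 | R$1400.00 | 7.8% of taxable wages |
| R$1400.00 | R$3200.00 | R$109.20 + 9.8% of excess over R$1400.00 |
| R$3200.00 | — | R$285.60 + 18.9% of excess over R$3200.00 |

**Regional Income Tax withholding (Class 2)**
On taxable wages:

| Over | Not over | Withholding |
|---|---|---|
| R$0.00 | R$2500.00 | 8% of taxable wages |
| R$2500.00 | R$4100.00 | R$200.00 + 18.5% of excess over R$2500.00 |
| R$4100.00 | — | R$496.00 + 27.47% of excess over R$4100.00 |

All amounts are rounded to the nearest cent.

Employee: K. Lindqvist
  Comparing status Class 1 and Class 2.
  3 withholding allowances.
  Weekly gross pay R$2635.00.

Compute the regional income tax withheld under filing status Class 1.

R$197.89

Regional Income Tax (Class 1): taxable = R$2635.00 − 3×R$110.00 = R$2305.00
  R$109.20 + 9.8% × (R$2305.00 − R$1400.00) = R$109.20 + 9.8% × R$905.00 = R$197.89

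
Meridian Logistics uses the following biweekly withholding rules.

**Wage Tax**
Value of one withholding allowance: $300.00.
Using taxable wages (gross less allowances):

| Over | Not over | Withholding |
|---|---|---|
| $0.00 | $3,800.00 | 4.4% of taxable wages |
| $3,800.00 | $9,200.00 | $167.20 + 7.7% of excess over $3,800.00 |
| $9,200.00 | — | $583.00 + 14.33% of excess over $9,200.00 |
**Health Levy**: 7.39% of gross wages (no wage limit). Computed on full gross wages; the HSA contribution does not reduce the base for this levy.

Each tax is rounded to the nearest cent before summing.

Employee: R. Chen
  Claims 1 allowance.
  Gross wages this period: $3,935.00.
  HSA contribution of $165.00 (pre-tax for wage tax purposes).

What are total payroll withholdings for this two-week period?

Wage Tax: taxable = $3,935.00 − $165.00 − 1×$300.00 = $3,470.00
  4.4% × $3,470.00 = $152.68
Health Levy: 7.39% × $3,935.00 = $290.80
Total: $152.68 + $290.80 = $443.48

$443.48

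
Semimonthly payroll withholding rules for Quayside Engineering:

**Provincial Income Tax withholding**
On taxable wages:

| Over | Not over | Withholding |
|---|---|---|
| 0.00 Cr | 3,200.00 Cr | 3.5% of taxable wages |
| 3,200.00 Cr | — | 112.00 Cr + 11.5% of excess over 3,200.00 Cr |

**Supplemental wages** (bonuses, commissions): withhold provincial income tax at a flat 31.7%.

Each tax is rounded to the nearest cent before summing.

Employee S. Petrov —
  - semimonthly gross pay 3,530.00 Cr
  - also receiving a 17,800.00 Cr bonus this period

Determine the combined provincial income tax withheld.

5,792.55 Cr

Provincial Income Tax: taxable = 3,530.00 Cr
  112.00 Cr + 11.5% × (3,530.00 Cr − 3,200.00 Cr) = 112.00 Cr + 11.5% × 330.00 Cr = 149.95 Cr
Supplemental (31.7% flat on bonus): 31.7% × 17,800.00 Cr = 5,642.60 Cr
Total provincial income tax: 149.95 Cr + 5,642.60 Cr = 5,792.55 Cr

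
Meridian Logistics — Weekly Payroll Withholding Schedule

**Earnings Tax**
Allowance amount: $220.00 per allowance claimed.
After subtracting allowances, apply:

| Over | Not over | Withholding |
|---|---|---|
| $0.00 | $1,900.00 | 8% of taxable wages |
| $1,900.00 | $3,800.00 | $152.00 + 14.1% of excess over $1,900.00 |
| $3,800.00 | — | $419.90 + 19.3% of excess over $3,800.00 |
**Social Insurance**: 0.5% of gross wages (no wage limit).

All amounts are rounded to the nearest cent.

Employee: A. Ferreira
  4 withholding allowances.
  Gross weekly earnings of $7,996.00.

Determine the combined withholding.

Earnings Tax: taxable = $7,996.00 − 4×$220.00 = $7,116.00
  $419.90 + 19.3% × ($7,116.00 − $3,800.00) = $419.90 + 19.3% × $3,316.00 = $1,059.89
Social Insurance: 0.5% × $7,996.00 = $39.98
Total: $1,059.89 + $39.98 = $1,099.87

$1,099.87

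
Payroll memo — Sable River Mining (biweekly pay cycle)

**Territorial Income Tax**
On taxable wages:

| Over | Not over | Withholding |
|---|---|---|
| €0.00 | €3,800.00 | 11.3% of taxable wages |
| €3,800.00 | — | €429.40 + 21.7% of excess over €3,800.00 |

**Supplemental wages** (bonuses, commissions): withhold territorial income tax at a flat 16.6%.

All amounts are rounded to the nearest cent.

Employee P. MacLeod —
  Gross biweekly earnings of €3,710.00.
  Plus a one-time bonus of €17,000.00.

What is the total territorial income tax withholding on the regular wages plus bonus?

€3,241.23

Territorial Income Tax: taxable = €3,710.00
  11.3% × €3,710.00 = €419.23
Supplemental (16.6% flat on bonus): 16.6% × €17,000.00 = €2,822.00
Total territorial income tax: €419.23 + €2,822.00 = €3,241.23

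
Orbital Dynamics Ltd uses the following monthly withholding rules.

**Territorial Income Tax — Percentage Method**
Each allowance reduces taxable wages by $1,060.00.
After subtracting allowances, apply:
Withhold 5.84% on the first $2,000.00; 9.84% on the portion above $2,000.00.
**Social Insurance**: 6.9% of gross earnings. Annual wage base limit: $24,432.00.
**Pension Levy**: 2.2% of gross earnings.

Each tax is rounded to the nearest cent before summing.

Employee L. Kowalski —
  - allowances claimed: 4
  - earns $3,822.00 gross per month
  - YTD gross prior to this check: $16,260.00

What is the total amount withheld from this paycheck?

$347.80

Territorial Income Tax: taxable = $3,822.00 − 4×$1,060.00 = $-418.00
  Taxable ≤ 0 → $0.00
Social Insurance: 6.9% × $3,822.00 = $263.72
Pension Levy: 2.2% × $3,822.00 = $84.08
Total: $0.00 + $263.72 + $84.08 = $347.80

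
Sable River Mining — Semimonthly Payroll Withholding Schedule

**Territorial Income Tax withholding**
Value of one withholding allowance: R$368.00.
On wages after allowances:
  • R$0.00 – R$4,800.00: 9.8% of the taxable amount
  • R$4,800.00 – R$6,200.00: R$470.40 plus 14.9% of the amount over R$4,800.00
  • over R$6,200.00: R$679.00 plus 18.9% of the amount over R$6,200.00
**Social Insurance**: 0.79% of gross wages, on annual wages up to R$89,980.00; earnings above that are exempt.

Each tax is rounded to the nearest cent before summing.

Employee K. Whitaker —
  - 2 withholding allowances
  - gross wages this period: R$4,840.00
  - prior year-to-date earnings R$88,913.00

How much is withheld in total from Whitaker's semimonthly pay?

R$410.62

Territorial Income Tax: taxable = R$4,840.00 − 2×R$368.00 = R$4,104.00
  9.8% × R$4,104.00 = R$402.19
Social Insurance: cap R$89,980.00 − YTD R$88,913.00 = R$1,067.00 subject; 0.79% × R$1,067.00 = R$8.43
Total: R$402.19 + R$8.43 = R$410.62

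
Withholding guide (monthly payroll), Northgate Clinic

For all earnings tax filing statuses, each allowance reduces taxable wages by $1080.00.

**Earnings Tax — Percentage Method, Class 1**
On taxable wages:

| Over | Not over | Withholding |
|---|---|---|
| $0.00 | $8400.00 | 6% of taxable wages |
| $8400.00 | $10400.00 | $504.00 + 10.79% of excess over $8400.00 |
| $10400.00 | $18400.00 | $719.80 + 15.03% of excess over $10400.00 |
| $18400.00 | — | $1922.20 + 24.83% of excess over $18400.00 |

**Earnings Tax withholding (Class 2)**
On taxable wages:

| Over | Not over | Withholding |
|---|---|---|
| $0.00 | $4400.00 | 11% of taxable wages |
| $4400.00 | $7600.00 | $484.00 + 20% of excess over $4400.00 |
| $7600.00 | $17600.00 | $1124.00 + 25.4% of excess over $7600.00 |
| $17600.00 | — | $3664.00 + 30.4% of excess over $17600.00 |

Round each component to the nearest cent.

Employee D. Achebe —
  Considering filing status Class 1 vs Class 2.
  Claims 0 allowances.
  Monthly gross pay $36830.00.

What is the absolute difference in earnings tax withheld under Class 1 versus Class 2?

Earnings Tax (Class 1): taxable = $36830.00
  $1922.20 + 24.83% × ($36830.00 − $18400.00) = $1922.20 + 24.83% × $18430.00 = $6498.37
Earnings Tax (Class 2): taxable = $36830.00
  $3664.00 + 30.4% × ($36830.00 − $17600.00) = $3664.00 + 30.4% × $19230.00 = $9509.92
Difference: |$6498.37 − $9509.92| = $3011.55 (higher under Class 2)

$3011.55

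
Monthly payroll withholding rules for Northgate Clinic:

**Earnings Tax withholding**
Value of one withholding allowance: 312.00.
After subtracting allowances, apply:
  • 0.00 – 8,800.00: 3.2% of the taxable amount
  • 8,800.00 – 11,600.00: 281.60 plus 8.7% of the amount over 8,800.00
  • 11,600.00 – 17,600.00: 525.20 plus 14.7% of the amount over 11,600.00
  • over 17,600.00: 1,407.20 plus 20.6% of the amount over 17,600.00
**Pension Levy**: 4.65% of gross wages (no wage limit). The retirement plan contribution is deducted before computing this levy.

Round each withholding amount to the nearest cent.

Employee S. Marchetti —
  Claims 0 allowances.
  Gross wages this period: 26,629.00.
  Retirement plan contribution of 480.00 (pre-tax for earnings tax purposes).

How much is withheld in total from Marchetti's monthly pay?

Earnings Tax: taxable = 26,629.00 − 480.00 = 26,149.00
  1,407.20 + 20.6% × (26,149.00 − 17,600.00) = 1,407.20 + 20.6% × 8,549.00 = 3,168.29
Pension Levy: 4.65% × 26,149.00 = 1,215.93
Total: 3,168.29 + 1,215.93 = 4,384.22

4,384.22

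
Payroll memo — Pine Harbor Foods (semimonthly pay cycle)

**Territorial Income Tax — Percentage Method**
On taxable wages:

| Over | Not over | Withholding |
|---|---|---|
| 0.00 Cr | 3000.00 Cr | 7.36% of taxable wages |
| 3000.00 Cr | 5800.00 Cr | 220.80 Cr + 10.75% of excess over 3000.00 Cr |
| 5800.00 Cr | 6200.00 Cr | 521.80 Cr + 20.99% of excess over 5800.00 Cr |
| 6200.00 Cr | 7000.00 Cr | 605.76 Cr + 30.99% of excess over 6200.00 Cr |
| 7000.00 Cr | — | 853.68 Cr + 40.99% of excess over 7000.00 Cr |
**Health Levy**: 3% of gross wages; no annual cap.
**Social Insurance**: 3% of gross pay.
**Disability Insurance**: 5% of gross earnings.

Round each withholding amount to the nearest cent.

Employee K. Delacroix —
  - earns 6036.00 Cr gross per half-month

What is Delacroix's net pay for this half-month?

Territorial Income Tax: taxable = 6036.00 Cr
  521.80 Cr + 20.99% × (6036.00 Cr − 5800.00 Cr) = 521.80 Cr + 20.99% × 236.00 Cr = 571.34 Cr
Health Levy: 3% × 6036.00 Cr = 181.08 Cr
Social Insurance: 3% × 6036.00 Cr = 181.08 Cr
Disability Insurance: 5% × 6036.00 Cr = 301.80 Cr
Total withheld: 571.34 Cr + 181.08 Cr + 181.08 Cr + 301.80 Cr = 1235.30 Cr
Net pay: 6036.00 Cr − 1235.30 Cr = 4800.70 Cr

4800.70 Cr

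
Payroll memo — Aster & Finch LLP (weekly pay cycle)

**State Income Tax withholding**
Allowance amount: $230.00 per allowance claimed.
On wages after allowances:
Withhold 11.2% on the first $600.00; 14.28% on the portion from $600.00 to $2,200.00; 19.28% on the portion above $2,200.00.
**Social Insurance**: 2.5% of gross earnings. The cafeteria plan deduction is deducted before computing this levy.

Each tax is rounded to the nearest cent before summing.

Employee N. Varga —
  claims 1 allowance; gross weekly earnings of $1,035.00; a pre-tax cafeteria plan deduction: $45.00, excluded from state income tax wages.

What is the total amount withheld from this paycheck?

State Income Tax: taxable = $1,035.00 − $45.00 − 1×$230.00 = $760.00
  $67.20 + 14.28% × ($760.00 − $600.00) = $67.20 + 14.28% × $160.00 = $90.05
Social Insurance: 2.5% × $990.00 = $24.75
Total: $90.05 + $24.75 = $114.80

$114.80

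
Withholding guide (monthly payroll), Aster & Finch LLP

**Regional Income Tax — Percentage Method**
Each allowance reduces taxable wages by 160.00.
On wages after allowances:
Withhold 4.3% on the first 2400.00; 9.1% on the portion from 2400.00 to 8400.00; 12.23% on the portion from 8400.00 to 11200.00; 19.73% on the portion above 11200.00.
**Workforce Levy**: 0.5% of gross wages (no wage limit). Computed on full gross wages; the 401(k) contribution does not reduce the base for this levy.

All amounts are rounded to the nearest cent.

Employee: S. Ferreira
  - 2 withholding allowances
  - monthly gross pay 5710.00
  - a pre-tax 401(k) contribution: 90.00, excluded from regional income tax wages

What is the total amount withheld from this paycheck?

Regional Income Tax: taxable = 5710.00 − 90.00 − 2×160.00 = 5300.00
  103.20 + 9.1% × (5300.00 − 2400.00) = 103.20 + 9.1% × 2900.00 = 367.10
Workforce Levy: 0.5% × 5710.00 = 28.55
Total: 367.10 + 28.55 = 395.65

395.65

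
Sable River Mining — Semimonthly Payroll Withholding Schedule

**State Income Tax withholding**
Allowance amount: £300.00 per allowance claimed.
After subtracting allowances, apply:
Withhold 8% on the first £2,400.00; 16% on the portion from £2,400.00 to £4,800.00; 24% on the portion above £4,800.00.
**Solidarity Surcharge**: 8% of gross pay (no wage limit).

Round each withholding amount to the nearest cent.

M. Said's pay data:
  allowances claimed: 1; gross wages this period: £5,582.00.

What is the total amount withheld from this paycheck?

State Income Tax: taxable = £5,582.00 − 1×£300.00 = £5,282.00
  £576.00 + 24% × (£5,282.00 − £4,800.00) = £576.00 + 24% × £482.00 = £691.68
Solidarity Surcharge: 8% × £5,582.00 = £446.56
Total: £691.68 + £446.56 = £1,138.24

£1,138.24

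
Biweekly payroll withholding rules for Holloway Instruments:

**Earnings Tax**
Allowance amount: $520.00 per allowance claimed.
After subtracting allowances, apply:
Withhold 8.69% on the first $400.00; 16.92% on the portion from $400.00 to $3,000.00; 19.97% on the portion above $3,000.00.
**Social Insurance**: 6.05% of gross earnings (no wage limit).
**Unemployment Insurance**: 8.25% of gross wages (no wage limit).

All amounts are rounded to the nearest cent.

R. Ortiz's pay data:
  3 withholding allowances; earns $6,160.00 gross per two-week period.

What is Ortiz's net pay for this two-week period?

Earnings Tax: taxable = $6,160.00 − 3×$520.00 = $4,600.00
  $474.68 + 19.97% × ($4,600.00 − $3,000.00) = $474.68 + 19.97% × $1,600.00 = $794.20
Social Insurance: 6.05% × $6,160.00 = $372.68
Unemployment Insurance: 8.25% × $6,160.00 = $508.20
Total withheld: $794.20 + $372.68 + $508.20 = $1,675.08
Net pay: $6,160.00 − $1,675.08 = $4,484.92

$4,484.92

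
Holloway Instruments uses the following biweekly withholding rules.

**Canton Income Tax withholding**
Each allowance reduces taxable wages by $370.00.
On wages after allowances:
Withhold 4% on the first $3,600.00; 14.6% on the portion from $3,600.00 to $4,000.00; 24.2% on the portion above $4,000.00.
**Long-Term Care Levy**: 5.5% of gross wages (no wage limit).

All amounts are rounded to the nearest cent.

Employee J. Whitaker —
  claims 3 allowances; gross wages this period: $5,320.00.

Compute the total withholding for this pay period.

Canton Income Tax: taxable = $5,320.00 − 3×$370.00 = $4,210.00
  $202.40 + 24.2% × ($4,210.00 − $4,000.00) = $202.40 + 24.2% × $210.00 = $253.22
Long-Term Care Levy: 5.5% × $5,320.00 = $292.60
Total: $253.22 + $292.60 = $545.82

$545.82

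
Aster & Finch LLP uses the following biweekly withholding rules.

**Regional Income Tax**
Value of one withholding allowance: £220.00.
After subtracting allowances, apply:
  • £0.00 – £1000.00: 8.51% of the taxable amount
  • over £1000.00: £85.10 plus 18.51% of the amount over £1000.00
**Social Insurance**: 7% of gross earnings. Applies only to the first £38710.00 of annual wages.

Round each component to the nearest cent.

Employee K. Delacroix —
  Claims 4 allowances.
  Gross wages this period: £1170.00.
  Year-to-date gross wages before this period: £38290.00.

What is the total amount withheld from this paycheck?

Regional Income Tax: taxable = £1170.00 − 4×£220.00 = £290.00
  8.51% × £290.00 = £24.68
Social Insurance: cap £38710.00 − YTD £38290.00 = £420.00 subject; 7% × £420.00 = £29.40
Total: £24.68 + £29.40 = £54.08

£54.08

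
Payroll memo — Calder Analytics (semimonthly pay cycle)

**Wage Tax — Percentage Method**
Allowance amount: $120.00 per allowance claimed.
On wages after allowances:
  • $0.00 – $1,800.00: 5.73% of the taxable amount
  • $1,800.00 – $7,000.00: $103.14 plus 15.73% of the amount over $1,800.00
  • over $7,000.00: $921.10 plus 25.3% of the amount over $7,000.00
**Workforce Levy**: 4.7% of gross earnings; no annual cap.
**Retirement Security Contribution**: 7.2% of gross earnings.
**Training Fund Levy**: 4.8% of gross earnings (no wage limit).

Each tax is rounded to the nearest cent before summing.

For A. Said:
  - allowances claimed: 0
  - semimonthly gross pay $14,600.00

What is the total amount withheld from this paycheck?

$5,282.10

Wage Tax: taxable = $14,600.00
  $921.10 + 25.3% × ($14,600.00 − $7,000.00) = $921.10 + 25.3% × $7,600.00 = $2,843.90
Workforce Levy: 4.7% × $14,600.00 = $686.20
Retirement Security Contribution: 7.2% × $14,600.00 = $1,051.20
Training Fund Levy: 4.8% × $14,600.00 = $700.80
Total: $2,843.90 + $686.20 + $1,051.20 + $700.80 = $5,282.10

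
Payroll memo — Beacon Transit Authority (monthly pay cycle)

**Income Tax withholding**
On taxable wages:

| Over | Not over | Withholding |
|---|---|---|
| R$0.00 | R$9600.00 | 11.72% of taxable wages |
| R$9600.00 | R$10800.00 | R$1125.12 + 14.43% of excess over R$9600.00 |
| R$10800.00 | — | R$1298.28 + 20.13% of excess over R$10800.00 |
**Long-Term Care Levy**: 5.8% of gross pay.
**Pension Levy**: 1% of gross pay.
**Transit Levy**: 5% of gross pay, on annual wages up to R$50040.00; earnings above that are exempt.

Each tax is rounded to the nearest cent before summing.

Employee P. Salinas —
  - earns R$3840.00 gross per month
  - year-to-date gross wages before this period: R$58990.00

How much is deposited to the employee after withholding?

Income Tax: taxable = R$3840.00
  11.72% × R$3840.00 = R$450.05
Long-Term Care Levy: 5.8% × R$3840.00 = R$222.72
Pension Levy: 1% × R$3840.00 = R$38.40
Transit Levy: YTD R$58990.00 ≥ cap R$50040.00 → R$0.00
Total withheld: R$450.05 + R$222.72 + R$38.40 + R$0.00 = R$711.17
Net pay: R$3840.00 − R$711.17 = R$3128.83

R$3128.83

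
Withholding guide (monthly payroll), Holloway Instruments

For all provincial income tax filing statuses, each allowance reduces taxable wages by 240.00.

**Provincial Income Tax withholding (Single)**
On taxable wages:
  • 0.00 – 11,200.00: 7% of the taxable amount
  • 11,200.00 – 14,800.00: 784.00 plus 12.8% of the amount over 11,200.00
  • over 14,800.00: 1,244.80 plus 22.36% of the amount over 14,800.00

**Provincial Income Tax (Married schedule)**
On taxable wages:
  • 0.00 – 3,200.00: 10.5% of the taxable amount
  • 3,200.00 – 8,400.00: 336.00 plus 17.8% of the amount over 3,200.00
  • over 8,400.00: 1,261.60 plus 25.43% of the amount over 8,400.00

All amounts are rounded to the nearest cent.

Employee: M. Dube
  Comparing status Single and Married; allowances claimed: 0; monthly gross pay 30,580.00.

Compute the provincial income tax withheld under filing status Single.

Provincial Income Tax (Single): taxable = 30,580.00
  1,244.80 + 22.36% × (30,580.00 − 14,800.00) = 1,244.80 + 22.36% × 15,780.00 = 4,773.21

4,773.21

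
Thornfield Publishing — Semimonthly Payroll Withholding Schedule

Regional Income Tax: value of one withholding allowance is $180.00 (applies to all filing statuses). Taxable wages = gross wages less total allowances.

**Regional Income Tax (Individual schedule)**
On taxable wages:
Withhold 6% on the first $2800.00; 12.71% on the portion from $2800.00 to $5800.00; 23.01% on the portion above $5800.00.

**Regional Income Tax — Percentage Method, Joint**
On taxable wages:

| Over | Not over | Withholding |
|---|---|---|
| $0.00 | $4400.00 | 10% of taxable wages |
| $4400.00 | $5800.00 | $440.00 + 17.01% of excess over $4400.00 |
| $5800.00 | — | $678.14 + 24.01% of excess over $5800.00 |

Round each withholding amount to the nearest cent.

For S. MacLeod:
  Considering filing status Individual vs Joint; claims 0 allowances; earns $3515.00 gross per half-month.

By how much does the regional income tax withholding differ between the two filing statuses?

Regional Income Tax (Individual): taxable = $3515.00
  $168.00 + 12.71% × ($3515.00 − $2800.00) = $168.00 + 12.71% × $715.00 = $258.88
Regional Income Tax (Joint): taxable = $3515.00
  10% × $3515.00 = $351.50
Difference: |$258.88 − $351.50| = $92.62 (higher under Joint)

$92.62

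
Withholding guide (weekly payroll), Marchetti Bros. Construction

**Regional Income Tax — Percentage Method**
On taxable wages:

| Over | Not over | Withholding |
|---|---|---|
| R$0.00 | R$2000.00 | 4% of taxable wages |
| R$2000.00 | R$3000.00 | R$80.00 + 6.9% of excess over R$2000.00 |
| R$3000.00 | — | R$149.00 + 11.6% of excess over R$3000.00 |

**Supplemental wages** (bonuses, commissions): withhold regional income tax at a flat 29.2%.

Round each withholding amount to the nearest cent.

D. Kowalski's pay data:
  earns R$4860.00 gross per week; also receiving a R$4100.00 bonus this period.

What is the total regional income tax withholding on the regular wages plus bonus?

R$1561.96

Regional Income Tax: taxable = R$4860.00
  R$149.00 + 11.6% × (R$4860.00 − R$3000.00) = R$149.00 + 11.6% × R$1860.00 = R$364.76
Supplemental (29.2% flat on bonus): 29.2% × R$4100.00 = R$1197.20
Total regional income tax: R$364.76 + R$1197.20 = R$1561.96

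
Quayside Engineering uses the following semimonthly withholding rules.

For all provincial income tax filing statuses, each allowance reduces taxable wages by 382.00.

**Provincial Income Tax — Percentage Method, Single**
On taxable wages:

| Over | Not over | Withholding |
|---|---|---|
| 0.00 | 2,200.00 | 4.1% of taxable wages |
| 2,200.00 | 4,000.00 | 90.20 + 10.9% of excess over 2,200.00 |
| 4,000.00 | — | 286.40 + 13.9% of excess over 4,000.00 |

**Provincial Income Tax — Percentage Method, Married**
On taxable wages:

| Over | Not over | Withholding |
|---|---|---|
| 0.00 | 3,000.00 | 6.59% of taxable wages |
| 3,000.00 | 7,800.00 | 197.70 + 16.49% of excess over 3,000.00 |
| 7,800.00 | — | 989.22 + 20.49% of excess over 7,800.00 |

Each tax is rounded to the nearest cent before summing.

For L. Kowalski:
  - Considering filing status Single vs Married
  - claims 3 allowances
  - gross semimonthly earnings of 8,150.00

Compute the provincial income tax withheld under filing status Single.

703.96

Provincial Income Tax (Single): taxable = 8,150.00 − 3×382.00 = 7,004.00
  286.40 + 13.9% × (7,004.00 − 4,000.00) = 286.40 + 13.9% × 3,004.00 = 703.96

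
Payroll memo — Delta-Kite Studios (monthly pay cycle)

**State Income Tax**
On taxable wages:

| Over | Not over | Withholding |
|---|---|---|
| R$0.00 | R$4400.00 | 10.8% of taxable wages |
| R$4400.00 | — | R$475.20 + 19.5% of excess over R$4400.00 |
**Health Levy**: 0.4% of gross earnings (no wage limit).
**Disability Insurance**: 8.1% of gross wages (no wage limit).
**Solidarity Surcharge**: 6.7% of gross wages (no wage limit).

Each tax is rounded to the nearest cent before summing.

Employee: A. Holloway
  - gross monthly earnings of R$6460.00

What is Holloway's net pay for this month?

State Income Tax: taxable = R$6460.00
  R$475.20 + 19.5% × (R$6460.00 − R$4400.00) = R$475.20 + 19.5% × R$2060.00 = R$876.90
Health Levy: 0.4% × R$6460.00 = R$25.84
Disability Insurance: 8.1% × R$6460.00 = R$523.26
Solidarity Surcharge: 6.7% × R$6460.00 = R$432.82
Total withheld: R$876.90 + R$25.84 + R$523.26 + R$432.82 = R$1858.82
Net pay: R$6460.00 − R$1858.82 = R$4601.18

R$4601.18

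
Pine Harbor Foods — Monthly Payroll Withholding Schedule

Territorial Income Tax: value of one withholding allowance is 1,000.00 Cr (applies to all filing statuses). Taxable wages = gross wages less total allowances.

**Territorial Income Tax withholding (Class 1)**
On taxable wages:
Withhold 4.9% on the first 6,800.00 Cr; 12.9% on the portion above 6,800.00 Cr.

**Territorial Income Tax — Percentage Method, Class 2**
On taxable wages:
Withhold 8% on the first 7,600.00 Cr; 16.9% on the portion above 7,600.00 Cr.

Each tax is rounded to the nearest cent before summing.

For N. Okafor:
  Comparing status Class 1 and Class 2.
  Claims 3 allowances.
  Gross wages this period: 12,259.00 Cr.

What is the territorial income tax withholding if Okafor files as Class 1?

650.41 Cr

Territorial Income Tax (Class 1): taxable = 12,259.00 Cr − 3×1,000.00 Cr = 9,259.00 Cr
  333.20 Cr + 12.9% × (9,259.00 Cr − 6,800.00 Cr) = 333.20 Cr + 12.9% × 2,459.00 Cr = 650.41 Cr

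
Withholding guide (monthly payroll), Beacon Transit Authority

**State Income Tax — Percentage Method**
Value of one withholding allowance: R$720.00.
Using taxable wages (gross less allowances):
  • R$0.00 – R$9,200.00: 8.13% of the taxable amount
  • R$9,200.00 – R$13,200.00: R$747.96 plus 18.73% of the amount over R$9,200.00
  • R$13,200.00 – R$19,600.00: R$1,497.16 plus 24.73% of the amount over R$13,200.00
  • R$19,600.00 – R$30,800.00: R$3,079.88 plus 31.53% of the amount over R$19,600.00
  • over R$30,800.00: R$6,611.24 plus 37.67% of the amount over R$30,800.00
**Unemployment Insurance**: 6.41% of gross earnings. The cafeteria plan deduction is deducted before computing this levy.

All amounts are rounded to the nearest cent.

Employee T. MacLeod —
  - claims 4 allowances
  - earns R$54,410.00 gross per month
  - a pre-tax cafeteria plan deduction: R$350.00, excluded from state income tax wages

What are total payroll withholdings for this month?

R$17,753.64

State Income Tax: taxable = R$54,410.00 − R$350.00 − 4×R$720.00 = R$51,180.00
  R$6,611.24 + 37.67% × (R$51,180.00 − R$30,800.00) = R$6,611.24 + 37.67% × R$20,380.00 = R$14,288.39
Unemployment Insurance: 6.41% × R$54,060.00 = R$3,465.25
Total: R$14,288.39 + R$3,465.25 = R$17,753.64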